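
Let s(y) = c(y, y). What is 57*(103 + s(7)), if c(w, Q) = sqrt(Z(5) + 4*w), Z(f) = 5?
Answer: 5871 + 57*sqrt(33) ≈ 6198.4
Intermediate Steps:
c(w, Q) = sqrt(5 + 4*w)
s(y) = sqrt(5 + 4*y)
57*(103 + s(7)) = 57*(103 + sqrt(5 + 4*7)) = 57*(103 + sqrt(5 + 28)) = 57*(103 + sqrt(33)) = 5871 + 57*sqrt(33)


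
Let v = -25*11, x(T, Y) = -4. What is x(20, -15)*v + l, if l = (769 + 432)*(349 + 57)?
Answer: 488706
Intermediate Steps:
l = 487606 (l = 1201*406 = 487606)
v = -275
x(20, -15)*v + l = -4*(-275) + 487606 = 1100 + 487606 = 488706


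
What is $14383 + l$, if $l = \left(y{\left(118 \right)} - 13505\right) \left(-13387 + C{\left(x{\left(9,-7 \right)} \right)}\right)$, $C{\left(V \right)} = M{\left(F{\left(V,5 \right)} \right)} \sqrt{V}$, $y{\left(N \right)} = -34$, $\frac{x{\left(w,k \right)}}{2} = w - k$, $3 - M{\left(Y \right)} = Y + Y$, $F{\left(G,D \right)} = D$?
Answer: $181260976 + 379092 \sqrt{2} \approx 1.818 \cdot 10^{8}$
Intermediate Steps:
$M{\left(Y \right)} = 3 - 2 Y$ ($M{\left(Y \right)} = 3 - \left(Y + Y\right) = 3 - 2 Y$)
$x{\left(w,k \right)} = - 2 k + 2 w$ ($x{\left(w,k \right)} = 2 \left(w - k\right) = - 2 k + 2 w$)
$C{\left(V \right)} = - 7 \sqrt{V}$ ($C{\left(V \right)} = \left(3 - 10\right) \sqrt{V} = - 7 \sqrt{V}$)
$l = 181246593 + 379092 \sqrt{2}$ ($l = \left(-34 - 13505\right) \left(-13387 - 7 \sqrt{\left(-2\right) \left(-7\right) + 2 \cdot 9}\right) = - 13539 \left(-13387 - 7 \sqrt{14 + 18}\right) = - 13539 \left(-13387 - 7 \sqrt{32}\right) = - 13539 \left(-13387 - 7 \cdot 4 \sqrt{2}\right) = - 13539 \left(-13387 - 28 \sqrt{2}\right) = 181246593 + 379092 \sqrt{2} \approx 1.8178 \cdot 10^{8}$)
$14383 + l = 14383 + \left(181246593 + 379092 \sqrt{2}\right) = 181260976 + 379092 \sqrt{2}$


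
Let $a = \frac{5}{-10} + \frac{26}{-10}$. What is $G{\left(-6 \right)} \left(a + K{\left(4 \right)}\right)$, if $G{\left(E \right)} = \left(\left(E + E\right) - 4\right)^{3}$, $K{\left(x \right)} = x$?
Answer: $- \frac{18432}{5} \approx -3686.4$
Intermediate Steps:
$a = - \frac{31}{10}$ ($a = 5 \left(- \frac{1}{10}\right) + 26 \left(- \frac{1}{10}\right) = - \frac{1}{2} - \frac{13}{5} = - \frac{31}{10} \approx -3.1$)
$G{\left(E \right)} = \left(-4 + 2 E\right)^{3}$ ($G{\left(E \right)} = \left(2 E - 4\right)^{3} = \left(-4 + 2 E\right)^{3}$)
$G{\left(-6 \right)} \left(a + K{\left(4 \right)}\right) = 8 \left(-2 - 6\right)^{3} \left(- \frac{31}{10} + 4\right) = 8 \left(-8\right)^{3} \cdot \frac{9}{10} = 8 \left(-512\right) \frac{9}{10} = \left(-4096\right) \frac{9}{10} = - \frac{18432}{5}$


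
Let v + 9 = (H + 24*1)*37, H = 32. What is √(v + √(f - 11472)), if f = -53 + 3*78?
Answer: √(2063 + I*√11291) ≈ 45.435 + 1.1693*I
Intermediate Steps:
v = 2063 (v = -9 + (32 + 24*1)*37 = -9 + (32 + 24)*37 = -9 + 56*37 = -9 + 2072 = 2063)
f = 181 (f = -53 + 234 = 181)
√(v + √(f - 11472)) = √(2063 + √(181 - 11472)) = √(2063 + √(-11291)) = √(2063 + I*√11291)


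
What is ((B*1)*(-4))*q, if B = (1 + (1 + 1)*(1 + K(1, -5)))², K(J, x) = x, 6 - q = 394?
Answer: 76048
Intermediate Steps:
q = -388 (q = 6 - 1*394 = 6 - 394 = -388)
B = 49 (B = (1 + (1 + 1)*(1 - 5))² = (1 + 2*(-4))² = (1 - 8)² = (-7)² = 49)
((B*1)*(-4))*q = ((49*1)*(-4))*(-388) = (49*(-4))*(-388) = -196*(-388) = 76048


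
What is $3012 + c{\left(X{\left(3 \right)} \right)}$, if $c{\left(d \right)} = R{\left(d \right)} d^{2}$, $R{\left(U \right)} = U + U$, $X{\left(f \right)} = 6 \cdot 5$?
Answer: $57012$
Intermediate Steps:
$X{\left(f \right)} = 30$
$R{\left(U \right)} = 2 U$
$c{\left(d \right)} = 2 d^{3}$ ($c{\left(d \right)} = 2 d d^{2} = 2 d^{3}$)
$3012 + c{\left(X{\left(3 \right)} \right)} = 3012 + 2 \cdot 30^{3} = 3012 + 2 \cdot 27000 = 3012 + 54000 = 57012$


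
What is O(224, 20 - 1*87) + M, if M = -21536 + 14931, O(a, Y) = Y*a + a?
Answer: -21389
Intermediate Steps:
O(a, Y) = a + Y*a
M = -6605
O(224, 20 - 1*87) + M = 224*(1 + (20 - 1*87)) - 6605 = 224*(1 + (20 - 87)) - 6605 = 224*(1 - 67) - 6605 = 224*(-66) - 6605 = -14784 - 6605 = -21389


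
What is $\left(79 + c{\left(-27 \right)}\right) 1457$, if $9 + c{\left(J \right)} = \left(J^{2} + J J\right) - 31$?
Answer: $2181129$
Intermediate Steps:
$c{\left(J \right)} = -40 + 2 J^{2}$ ($c{\left(J \right)} = -9 - \left(31 - J^{2} - J J\right) = -9 + \left(\left(J^{2} + J^{2}\right) - 31\right) = -9 + \left(2 J^{2} - 31\right) = -9 + \left(-31 + 2 J^{2}\right) = -40 + 2 J^{2}$)
$\left(79 + c{\left(-27 \right)}\right) 1457 = \left(79 - \left(40 - 2 \left(-27\right)^{2}\right)\right) 1457 = \left(79 + \left(-40 + 2 \cdot 729\right)\right) 1457 = \left(79 + \left(-40 + 1458\right)\right) 1457 = \left(79 + 1418\right) 1457 = 1497 \cdot 1457 = 2181129$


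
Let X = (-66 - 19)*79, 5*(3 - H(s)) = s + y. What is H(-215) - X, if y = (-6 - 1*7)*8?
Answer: 33909/5 ≈ 6781.8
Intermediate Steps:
y = -104 (y = (-6 - 7)*8 = -13*8 = -104)
H(s) = 119/5 - s/5 (H(s) = 3 - (s - 104)/5 = 3 - (-104 + s)/5 = 3 + (104/5 - s/5) = 119/5 - s/5)
X = -6715 (X = -85*79 = -6715)
H(-215) - X = (119/5 - ⅕*(-215)) - 1*(-6715) = (119/5 + 43) + 6715 = 334/5 + 6715 = 33909/5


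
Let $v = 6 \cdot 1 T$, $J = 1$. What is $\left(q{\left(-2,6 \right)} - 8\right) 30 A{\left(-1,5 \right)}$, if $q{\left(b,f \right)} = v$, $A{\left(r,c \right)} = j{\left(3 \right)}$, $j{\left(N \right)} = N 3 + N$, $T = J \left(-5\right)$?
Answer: $-13680$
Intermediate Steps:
$T = -5$ ($T = 1 \left(-5\right) = -5$)
$j{\left(N \right)} = 4 N$ ($j{\left(N \right)} = 3 N + N = 4 N$)
$A{\left(r,c \right)} = 12$ ($A{\left(r,c \right)} = 4 \cdot 3 = 12$)
$v = -30$ ($v = 6 \cdot 1 \left(-5\right) = 6 \left(-5\right) = -30$)
$q{\left(b,f \right)} = -30$
$\left(q{\left(-2,6 \right)} - 8\right) 30 A{\left(-1,5 \right)} = \left(-30 - 8\right) 30 \cdot 12 = \left(-38\right) 30 \cdot 12 = \left(-1140\right) 12 = -13680$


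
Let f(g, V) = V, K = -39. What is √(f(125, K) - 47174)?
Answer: I*√47213 ≈ 217.29*I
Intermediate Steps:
√(f(125, K) - 47174) = √(-39 - 47174) = √(-47213) = I*√47213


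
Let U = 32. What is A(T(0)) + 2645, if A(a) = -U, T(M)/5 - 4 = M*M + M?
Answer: 2613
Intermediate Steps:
T(M) = 20 + 5*M + 5*M² (T(M) = 20 + 5*(M*M + M) = 20 + 5*(M² + M) = 20 + 5*(M + M²) = 20 + (5*M + 5*M²) = 20 + 5*M + 5*M²)
A(a) = -32 (A(a) = -1*32 = -32)
A(T(0)) + 2645 = -32 + 2645 = 2613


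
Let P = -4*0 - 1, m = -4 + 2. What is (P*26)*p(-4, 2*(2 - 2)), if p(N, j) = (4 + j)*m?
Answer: 208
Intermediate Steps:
m = -2
p(N, j) = -8 - 2*j (p(N, j) = (4 + j)*(-2) = -8 - 2*j)
P = -1 (P = 0 - 1 = -1)
(P*26)*p(-4, 2*(2 - 2)) = (-1*26)*(-8 - 4*(2 - 2)) = -26*(-8 - 4*0) = -26*(-8 - 2*0) = -26*(-8 + 0) = -26*(-8) = 208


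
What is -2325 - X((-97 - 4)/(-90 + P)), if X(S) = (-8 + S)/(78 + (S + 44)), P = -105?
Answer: -55545116/23891 ≈ -2324.9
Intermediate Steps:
X(S) = (-8 + S)/(122 + S) (X(S) = (-8 + S)/(78 + (44 + S)) = (-8 + S)/(122 + S))
-2325 - X((-97 - 4)/(-90 + P)) = -2325 - (-8 + (-97 - 4)/(-90 - 105))/(122 + (-97 - 4)/(-90 - 105)) = -2325 - (-8 - 101/(-195))/(122 - 101/(-195)) = -2325 - (-8 - 101*(-1/195))/(122 - 101*(-1/195)) = -2325 - (-8 + 101/195)/(122 + 101/195) = -2325 - (-1459)/(23891/195*195) = -2325 - 195*(-1459)/(23891*195) = -2325 - 1*(-1459/23891) = -2325 + 1459/23891 = -55545116/23891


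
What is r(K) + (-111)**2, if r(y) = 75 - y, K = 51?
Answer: 12345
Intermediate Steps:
r(K) + (-111)**2 = (75 - 1*51) + (-111)**2 = (75 - 51) + 12321 = 24 + 12321 = 12345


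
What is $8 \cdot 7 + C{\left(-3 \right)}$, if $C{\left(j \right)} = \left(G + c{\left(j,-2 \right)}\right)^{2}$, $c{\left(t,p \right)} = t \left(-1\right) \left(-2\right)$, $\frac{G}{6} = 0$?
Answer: $92$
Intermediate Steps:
$G = 0$ ($G = 6 \cdot 0 = 0$)
$c{\left(t,p \right)} = 2 t$ ($c{\left(t,p \right)} = - t \left(-2\right) = 2 t$)
$C{\left(j \right)} = 4 j^{2}$ ($C{\left(j \right)} = \left(0 + 2 j\right)^{2} = \left(2 j\right)^{2} = 4 j^{2}$)
$8 \cdot 7 + C{\left(-3 \right)} = 8 \cdot 7 + 4 \left(-3\right)^{2} = 56 + 4 \cdot 9 = 56 + 36 = 92$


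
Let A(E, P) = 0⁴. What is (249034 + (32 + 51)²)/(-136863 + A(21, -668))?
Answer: -255923/136863 ≈ -1.8699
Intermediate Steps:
A(E, P) = 0
(249034 + (32 + 51)²)/(-136863 + A(21, -668)) = (249034 + (32 + 51)²)/(-136863 + 0) = (249034 + 83²)/(-136863) = (249034 + 6889)*(-1/136863) = 255923*(-1/136863) = -255923/136863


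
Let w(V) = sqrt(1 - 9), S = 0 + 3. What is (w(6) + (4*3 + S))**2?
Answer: 217 + 60*I*sqrt(2) ≈ 217.0 + 84.853*I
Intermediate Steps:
S = 3
w(V) = 2*I*sqrt(2) (w(V) = sqrt(-8) = 2*I*sqrt(2))
(w(6) + (4*3 + S))**2 = (2*I*sqrt(2) + (4*3 + 3))**2 = (2*I*sqrt(2) + (12 + 3))**2 = (2*I*sqrt(2) + 15)**2 = (15 + 2*I*sqrt(2))**2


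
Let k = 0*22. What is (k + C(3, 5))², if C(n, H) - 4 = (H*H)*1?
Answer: 841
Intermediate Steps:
C(n, H) = 4 + H² (C(n, H) = 4 + (H*H)*1 = 4 + H²*1 = 4 + H²)
k = 0
(k + C(3, 5))² = (0 + (4 + 5²))² = (0 + (4 + 25))² = (0 + 29)² = 29² = 841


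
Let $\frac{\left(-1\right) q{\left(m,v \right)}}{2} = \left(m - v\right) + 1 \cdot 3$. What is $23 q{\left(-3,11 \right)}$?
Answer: $506$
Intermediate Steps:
$q{\left(m,v \right)} = -6 - 2 m + 2 v$ ($q{\left(m,v \right)} = - 2 \left(\left(m - v\right) + 1 \cdot 3\right) = - 2 \left(\left(m - v\right) + 3\right) = - 2 \left(3 + m - v\right) = -6 - 2 m + 2 v$)
$23 q{\left(-3,11 \right)} = 23 \left(-6 - -6 + 2 \cdot 11\right) = 23 \left(-6 + 6 + 22\right) = 23 \cdot 22 = 506$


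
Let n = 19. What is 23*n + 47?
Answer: 484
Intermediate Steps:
23*n + 47 = 23*19 + 47 = 437 + 47 = 484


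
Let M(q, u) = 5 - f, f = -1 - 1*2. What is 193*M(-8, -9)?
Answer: 1544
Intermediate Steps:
f = -3 (f = -1 - 2 = -3)
M(q, u) = 8 (M(q, u) = 5 - 1*(-3) = 5 + 3 = 8)
193*M(-8, -9) = 193*8 = 1544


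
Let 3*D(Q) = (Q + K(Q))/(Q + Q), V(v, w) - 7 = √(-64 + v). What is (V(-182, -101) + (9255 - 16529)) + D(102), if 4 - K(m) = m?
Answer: -1111850/153 + I*√246 ≈ -7267.0 + 15.684*I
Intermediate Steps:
V(v, w) = 7 + √(-64 + v)
K(m) = 4 - m
D(Q) = 2/(3*Q) (D(Q) = ((Q + (4 - Q))/(Q + Q))/3 = (4/((2*Q)))/3 = (4*(1/(2*Q)))/3 = (2/Q)/3 = 2/(3*Q))
(V(-182, -101) + (9255 - 16529)) + D(102) = ((7 + √(-64 - 182)) + (9255 - 16529)) + (⅔)/102 = ((7 + √(-246)) - 7274) + (⅔)*(1/102) = ((7 + I*√246) - 7274) + 1/153 = (-7267 + I*√246) + 1/153 = -1111850/153 + I*√246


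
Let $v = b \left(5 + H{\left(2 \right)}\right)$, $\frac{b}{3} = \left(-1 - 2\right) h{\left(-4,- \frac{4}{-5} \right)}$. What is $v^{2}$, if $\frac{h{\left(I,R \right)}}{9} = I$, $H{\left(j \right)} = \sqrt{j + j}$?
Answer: $5143824$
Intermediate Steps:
$H{\left(j \right)} = \sqrt{2} \sqrt{j}$ ($H{\left(j \right)} = \sqrt{2 j} = \sqrt{2} \sqrt{j}$)
$h{\left(I,R \right)} = 9 I$
$b = 324$ ($b = 3 \left(-1 - 2\right) 9 \left(-4\right) = 3 \left(\left(-3\right) \left(-36\right)\right) = 3 \cdot 108 = 324$)
$v = 2268$ ($v = 324 \left(5 + \sqrt{2} \sqrt{2}\right) = 324 \left(5 + 2\right) = 324 \cdot 7 = 2268$)
$v^{2} = 2268^{2} = 5143824$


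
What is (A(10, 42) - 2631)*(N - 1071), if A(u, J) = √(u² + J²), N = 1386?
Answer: -828765 + 630*√466 ≈ -8.1517e+5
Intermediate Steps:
A(u, J) = √(J² + u²)
(A(10, 42) - 2631)*(N - 1071) = (√(42² + 10²) - 2631)*(1386 - 1071) = (√(1764 + 100) - 2631)*315 = (√1864 - 2631)*315 = (2*√466 - 2631)*315 = (-2631 + 2*√466)*315 = -828765 + 630*√466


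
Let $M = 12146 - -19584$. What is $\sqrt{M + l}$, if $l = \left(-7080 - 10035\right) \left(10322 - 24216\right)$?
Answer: $2 \sqrt{59456885} \approx 15422.0$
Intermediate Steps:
$l = 237795810$ ($l = \left(-17115\right) \left(-13894\right) = 237795810$)
$M = 31730$ ($M = 12146 + 19584 = 31730$)
$\sqrt{M + l} = \sqrt{31730 + 237795810} = \sqrt{237827540} = 2 \sqrt{59456885}$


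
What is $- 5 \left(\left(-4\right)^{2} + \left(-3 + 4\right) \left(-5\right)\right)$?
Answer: $-55$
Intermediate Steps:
$- 5 \left(\left(-4\right)^{2} + \left(-3 + 4\right) \left(-5\right)\right) = - 5 \left(16 + 1 \left(-5\right)\right) = - 5 \left(16 - 5\right) = \left(-5\right) 11 = -55$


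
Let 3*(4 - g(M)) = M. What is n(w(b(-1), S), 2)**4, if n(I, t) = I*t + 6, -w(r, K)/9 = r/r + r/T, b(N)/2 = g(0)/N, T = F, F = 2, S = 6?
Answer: 12960000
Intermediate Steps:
g(M) = 4 - M/3
T = 2
b(N) = 8/N (b(N) = 2*((4 - 1/3*0)/N) = 2*((4 + 0)/N) = 2*(4/N) = 8/N)
w(r, K) = -9 - 9*r/2 (w(r, K) = -9*(r/r + r/2) = -9*(1 + r*(1/2)) = -9*(1 + r/2) = -9 - 9*r/2)
n(I, t) = 6 + I*t
n(w(b(-1), S), 2)**4 = (6 + (-9 - 36/(-1))*2)**4 = (6 + (-9 - 36*(-1))*2)**4 = (6 + (-9 - 9/2*(-8))*2)**4 = (6 + (-9 + 36)*2)**4 = (6 + 27*2)**4 = (6 + 54)**4 = 60**4 = 12960000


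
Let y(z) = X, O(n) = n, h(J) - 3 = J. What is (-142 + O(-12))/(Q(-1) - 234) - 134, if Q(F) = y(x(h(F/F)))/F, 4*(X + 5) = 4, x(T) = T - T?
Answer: -15333/115 ≈ -133.33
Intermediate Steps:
h(J) = 3 + J
x(T) = 0
X = -4 (X = -5 + (¼)*4 = -5 + 1 = -4)
y(z) = -4
Q(F) = -4/F
(-142 + O(-12))/(Q(-1) - 234) - 134 = (-142 - 12)/(-4/(-1) - 234) - 134 = -154/(-4*(-1) - 234) - 134 = -154/(4 - 234) - 134 = -154/(-230) - 134 = -154*(-1/230) - 134 = 77/115 - 134 = -15333/115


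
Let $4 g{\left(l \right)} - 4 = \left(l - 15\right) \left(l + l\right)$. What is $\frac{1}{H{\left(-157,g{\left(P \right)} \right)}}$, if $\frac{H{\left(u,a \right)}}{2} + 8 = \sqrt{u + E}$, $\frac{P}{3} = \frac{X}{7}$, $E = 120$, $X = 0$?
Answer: $- \frac{4}{101} - \frac{i \sqrt{37}}{202} \approx -0.039604 - 0.030113 i$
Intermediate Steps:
$P = 0$ ($P = 3 \cdot \frac{0}{7} = 3 \cdot 0 \cdot \frac{1}{7} = 3 \cdot 0 = 0$)
$g{\left(l \right)} = 1 + \frac{l \left(-15 + l\right)}{2}$ ($g{\left(l \right)} = 1 + \frac{\left(l - 15\right) \left(l + l\right)}{4} = 1 + \frac{\left(-15 + l\right) 2 l}{4} = 1 + \frac{2 l \left(-15 + l\right)}{4} = 1 + \frac{l \left(-15 + l\right)}{2}$)
$H{\left(u,a \right)} = -16 + 2 \sqrt{120 + u}$ ($H{\left(u,a \right)} = -16 + 2 \sqrt{u + 120} = -16 + 2 \sqrt{120 + u}$)
$\frac{1}{H{\left(-157,g{\left(P \right)} \right)}} = \frac{1}{-16 + 2 \sqrt{120 - 157}} = \frac{1}{-16 + 2 \sqrt{-37}} = \frac{1}{-16 + 2 i \sqrt{37}}$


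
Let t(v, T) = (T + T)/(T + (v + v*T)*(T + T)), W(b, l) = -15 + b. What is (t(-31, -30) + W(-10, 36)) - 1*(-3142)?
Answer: 5607485/1799 ≈ 3117.0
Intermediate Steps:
t(v, T) = 2*T/(T + 2*T*(v + T*v)) (t(v, T) = (2*T)/(T + (v + T*v)*(2*T)) = (2*T)/(T + 2*T*(v + T*v)) = 2*T/(T + 2*T*(v + T*v)))
(t(-31, -30) + W(-10, 36)) - 1*(-3142) = (2/(1 + 2*(-31) + 2*(-30)*(-31)) + (-15 - 10)) - 1*(-3142) = (2/(1 - 62 + 1860) - 25) + 3142 = (2/1799 - 25) + 3142 = -44973/1799 + 3142 = 5607485/1799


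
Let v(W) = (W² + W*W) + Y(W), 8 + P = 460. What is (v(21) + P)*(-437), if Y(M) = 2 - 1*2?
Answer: -582958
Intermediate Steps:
P = 452 (P = -8 + 460 = 452)
Y(M) = 0 (Y(M) = 2 - 2 = 0)
v(W) = 2*W² (v(W) = (W² + W*W) + 0 = (W² + W²) + 0 = 2*W² + 0 = 2*W²)
(v(21) + P)*(-437) = (2*21² + 452)*(-437) = (2*441 + 452)*(-437) = (882 + 452)*(-437) = 1334*(-437) = -582958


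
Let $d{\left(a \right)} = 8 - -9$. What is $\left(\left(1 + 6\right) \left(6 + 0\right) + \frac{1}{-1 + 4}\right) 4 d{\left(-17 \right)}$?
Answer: $\frac{8636}{3} \approx 2878.7$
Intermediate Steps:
$d{\left(a \right)} = 17$ ($d{\left(a \right)} = 8 + 9 = 17$)
$\left(\left(1 + 6\right) \left(6 + 0\right) + \frac{1}{-1 + 4}\right) 4 d{\left(-17 \right)} = \left(\left(1 + 6\right) \left(6 + 0\right) + \frac{1}{-1 + 4}\right) 4 \cdot 17 = \left(7 \cdot 6 + \frac{1}{3}\right) 4 \cdot 17 = \left(42 + \frac{1}{3}\right) 4 \cdot 17 = \frac{127}{3} \cdot 4 \cdot 17 = \frac{508}{3} \cdot 17 = \frac{8636}{3}$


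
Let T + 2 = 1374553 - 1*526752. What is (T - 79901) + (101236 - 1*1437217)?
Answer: -568083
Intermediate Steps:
T = 847799 (T = -2 + (1374553 - 1*526752) = -2 + (1374553 - 526752) = -2 + 847801 = 847799)
(T - 79901) + (101236 - 1*1437217) = (847799 - 79901) + (101236 - 1*1437217) = 767898 + (101236 - 1437217) = 767898 - 1335981 = -568083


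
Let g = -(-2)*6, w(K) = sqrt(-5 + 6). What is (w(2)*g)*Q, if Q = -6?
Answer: -72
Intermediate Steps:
w(K) = 1 (w(K) = sqrt(1) = 1)
g = 12 (g = -2*(-6) = 12)
(w(2)*g)*Q = (1*12)*(-6) = 12*(-6) = -72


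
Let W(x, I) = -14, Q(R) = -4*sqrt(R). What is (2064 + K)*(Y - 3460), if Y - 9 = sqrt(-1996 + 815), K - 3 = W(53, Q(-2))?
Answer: -7084903 + 2053*I*sqrt(1181) ≈ -7.0849e+6 + 70553.0*I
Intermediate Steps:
K = -11 (K = 3 - 14 = -11)
Y = 9 + I*sqrt(1181) (Y = 9 + sqrt(-1996 + 815) = 9 + sqrt(-1181) = 9 + I*sqrt(1181) ≈ 9.0 + 34.366*I)
(2064 + K)*(Y - 3460) = (2064 - 11)*((9 + I*sqrt(1181)) - 3460) = 2053*(-3451 + I*sqrt(1181)) = -7084903 + 2053*I*sqrt(1181)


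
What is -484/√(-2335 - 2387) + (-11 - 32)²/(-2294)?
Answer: -1849/2294 + 242*I*√4722/2361 ≈ -0.80602 + 7.0434*I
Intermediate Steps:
-484/√(-2335 - 2387) + (-11 - 32)²/(-2294) = -484*(-I*√4722/4722) + (-43)²*(-1/2294) = -484*(-I*√4722/4722) + 1849*(-1/2294) = -(-242)*I*√4722/2361 - 1849/2294 = 242*I*√4722/2361 - 1849/2294 = -1849/2294 + 242*I*√4722/2361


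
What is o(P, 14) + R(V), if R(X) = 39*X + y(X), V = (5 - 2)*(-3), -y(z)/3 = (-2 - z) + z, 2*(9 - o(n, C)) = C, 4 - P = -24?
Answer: -343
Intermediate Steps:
P = 28 (P = 4 - 1*(-24) = 4 + 24 = 28)
o(n, C) = 9 - C/2
y(z) = 6 (y(z) = -3*((-2 - z) + z) = -3*(-2) = 6)
V = -9 (V = 3*(-3) = -9)
R(X) = 6 + 39*X (R(X) = 39*X + 6 = 6 + 39*X)
o(P, 14) + R(V) = (9 - ½*14) + (6 + 39*(-9)) = (9 - 7) + (6 - 351) = 2 - 345 = -343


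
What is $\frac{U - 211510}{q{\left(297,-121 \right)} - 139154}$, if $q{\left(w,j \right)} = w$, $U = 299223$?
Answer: $- \frac{87713}{138857} \approx -0.63168$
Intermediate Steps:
$\frac{U - 211510}{q{\left(297,-121 \right)} - 139154} = \frac{299223 - 211510}{297 - 139154} = \frac{87713}{-138857} = 87713 \left(- \frac{1}{138857}\right) = - \frac{87713}{138857}$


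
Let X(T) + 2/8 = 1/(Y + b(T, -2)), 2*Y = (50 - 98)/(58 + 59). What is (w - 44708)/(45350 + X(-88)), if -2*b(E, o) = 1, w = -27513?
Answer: -15888620/9976633 ≈ -1.5926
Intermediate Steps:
b(E, o) = -½ (b(E, o) = -½*1 = -½)
Y = -8/39 (Y = ((50 - 98)/(58 + 59))/2 = (-48/117)/2 = (-48*1/117)/2 = (½)*(-16/39) = -8/39 ≈ -0.20513)
X(T) = -367/220 (X(T) = -¼ + 1/(-8/39 - ½) = -¼ + 1/(-55/78) = -¼ - 78/55 = -367/220)
(w - 44708)/(45350 + X(-88)) = (-27513 - 44708)/(45350 - 367/220) = -72221/9976633/220 = -72221*220/9976633 = -15888620/9976633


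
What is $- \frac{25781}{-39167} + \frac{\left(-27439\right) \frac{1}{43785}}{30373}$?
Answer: $\frac{34284608111392}{52087480656435} \approx 0.65821$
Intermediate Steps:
$- \frac{25781}{-39167} + \frac{\left(-27439\right) \frac{1}{43785}}{30373} = \left(-25781\right) \left(- \frac{1}{39167}\right) + \left(-27439\right) \frac{1}{43785} \cdot \frac{1}{30373} = \frac{25781}{39167} - \frac{27439}{1329881805} = \frac{34284608111392}{52087480656435}$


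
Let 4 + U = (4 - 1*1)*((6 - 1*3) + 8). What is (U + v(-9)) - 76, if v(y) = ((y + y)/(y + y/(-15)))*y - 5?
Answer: -499/7 ≈ -71.286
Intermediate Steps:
v(y) = -5 + 15*y/7 (v(y) = ((2*y)/(y + y*(-1/15)))*y - 5 = ((2*y)/(y - y/15))*y - 5 = ((2*y)/((14*y/15)))*y - 5 = ((2*y)*(15/(14*y)))*y - 5 = 15*y/7 - 5 = -5 + 15*y/7)
U = 29 (U = -4 + (4 - 1*1)*((6 - 1*3) + 8) = -4 + (4 - 1)*((6 - 3) + 8) = -4 + 3*(3 + 8) = -4 + 3*11 = -4 + 33 = 29)
(U + v(-9)) - 76 = (29 + (-5 + (15/7)*(-9))) - 76 = (29 + (-5 - 135/7)) - 76 = (29 - 170/7) - 76 = 33/7 - 76 = -499/7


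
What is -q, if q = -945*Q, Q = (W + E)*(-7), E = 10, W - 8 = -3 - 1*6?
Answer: -59535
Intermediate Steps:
W = -1 (W = 8 + (-3 - 1*6) = 8 + (-3 - 6) = 8 - 9 = -1)
Q = -63 (Q = (-1 + 10)*(-7) = 9*(-7) = -63)
q = 59535 (q = -945*(-63) = -21*(-2835) = 59535)
-q = -1*59535 = -59535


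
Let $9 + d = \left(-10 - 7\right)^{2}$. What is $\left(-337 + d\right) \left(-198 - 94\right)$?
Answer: $16644$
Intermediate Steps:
$d = 280$ ($d = -9 + \left(-10 - 7\right)^{2} = -9 + \left(-17\right)^{2} = -9 + 289 = 280$)
$\left(-337 + d\right) \left(-198 - 94\right) = \left(-337 + 280\right) \left(-198 - 94\right) = \left(-57\right) \left(-292\right) = 16644$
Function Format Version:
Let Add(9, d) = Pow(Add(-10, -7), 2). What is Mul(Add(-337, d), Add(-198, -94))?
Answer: 16644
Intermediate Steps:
d = 280 (d = Add(-9, Pow(Add(-10, -7), 2)) = Add(-9, Pow(-17, 2)) = Add(-9, 289) = 280)
Mul(Add(-337, d), Add(-198, -94)) = Mul(Add(-337, 280), Add(-198, -94)) = Mul(-57, -292) = 16644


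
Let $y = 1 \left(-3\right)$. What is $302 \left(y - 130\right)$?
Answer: $-40166$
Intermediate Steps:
$y = -3$
$302 \left(y - 130\right) = 302 \left(-3 - 130\right) = 302 \left(-133\right) = -40166$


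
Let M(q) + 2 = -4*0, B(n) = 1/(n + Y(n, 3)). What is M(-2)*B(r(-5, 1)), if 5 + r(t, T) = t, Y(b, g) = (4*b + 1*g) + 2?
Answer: 2/45 ≈ 0.044444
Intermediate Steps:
Y(b, g) = 2 + g + 4*b (Y(b, g) = (4*b + g) + 2 = (g + 4*b) + 2 = 2 + g + 4*b)
r(t, T) = -5 + t
B(n) = 1/(5 + 5*n) (B(n) = 1/(n + (2 + 3 + 4*n)) = 1/(n + (5 + 4*n)) = 1/(5 + 5*n))
M(q) = -2 (M(q) = -2 - 4*0 = -2 + 0 = -2)
M(-2)*B(r(-5, 1)) = -2/(5*(1 + (-5 - 5))) = -2/(5*(1 - 10)) = -2/(5*(-9)) = -2*(-1)/(5*9) = -2*(-1/45) = 2/45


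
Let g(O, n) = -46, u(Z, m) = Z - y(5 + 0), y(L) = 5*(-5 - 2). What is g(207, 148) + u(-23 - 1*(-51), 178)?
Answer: 17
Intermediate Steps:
y(L) = -35 (y(L) = 5*(-7) = -35)
u(Z, m) = 35 + Z (u(Z, m) = Z - 1*(-35) = Z + 35 = 35 + Z)
g(207, 148) + u(-23 - 1*(-51), 178) = -46 + (35 + (-23 - 1*(-51))) = -46 + (35 + (-23 + 51)) = -46 + (35 + 28) = -46 + 63 = 17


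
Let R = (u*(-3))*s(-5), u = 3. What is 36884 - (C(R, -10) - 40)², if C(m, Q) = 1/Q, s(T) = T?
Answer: 3527599/100 ≈ 35276.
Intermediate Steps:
R = 45 (R = (3*(-3))*(-5) = -9*(-5) = 45)
36884 - (C(R, -10) - 40)² = 36884 - (1/(-10) - 40)² = 36884 - (-⅒ - 40)² = 36884 - (-401/10)² = 36884 - 1*160801/100 = 36884 - 160801/100 = 3527599/100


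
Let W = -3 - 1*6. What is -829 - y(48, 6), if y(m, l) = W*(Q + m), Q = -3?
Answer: -424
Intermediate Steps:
W = -9 (W = -3 - 6 = -9)
y(m, l) = 27 - 9*m (y(m, l) = -9*(-3 + m) = 27 - 9*m)
-829 - y(48, 6) = -829 - (27 - 9*48) = -829 - (27 - 432) = -829 - 1*(-405) = -829 + 405 = -424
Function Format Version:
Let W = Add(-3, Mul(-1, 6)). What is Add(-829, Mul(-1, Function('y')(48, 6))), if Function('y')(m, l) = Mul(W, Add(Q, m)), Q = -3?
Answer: -424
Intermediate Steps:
W = -9 (W = Add(-3, -6) = -9)
Function('y')(m, l) = Add(27, Mul(-9, m)) (Function('y')(m, l) = Mul(-9, Add(-3, m)) = Add(27, Mul(-9, m)))
Add(-829, Mul(-1, Function('y')(48, 6))) = Add(-829, Mul(-1, Add(27, Mul(-9, 48)))) = Add(-829, Mul(-1, Add(27, -432))) = Add(-829, Mul(-1, -405)) = Add(-829, 405) = -424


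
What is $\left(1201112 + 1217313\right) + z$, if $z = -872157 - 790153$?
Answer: $756115$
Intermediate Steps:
$z = -1662310$ ($z = -872157 - 790153 = -1662310$)
$\left(1201112 + 1217313\right) + z = \left(1201112 + 1217313\right) - 1662310 = 2418425 - 1662310 = 756115$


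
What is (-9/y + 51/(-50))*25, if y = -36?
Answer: -77/4 ≈ -19.250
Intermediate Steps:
(-9/y + 51/(-50))*25 = (-9/(-36) + 51/(-50))*25 = (-9*(-1/36) + 51*(-1/50))*25 = (¼ - 51/50)*25 = -77/100*25 = -77/4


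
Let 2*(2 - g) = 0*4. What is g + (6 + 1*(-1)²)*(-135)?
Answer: -943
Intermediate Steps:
g = 2 (g = 2 - 0*4 = 2 - ½*0 = 2 + 0 = 2)
g + (6 + 1*(-1)²)*(-135) = 2 + (6 + 1*(-1)²)*(-135) = 2 + (6 + 1*1)*(-135) = 2 + (6 + 1)*(-135) = 2 + 7*(-135) = 2 - 945 = -943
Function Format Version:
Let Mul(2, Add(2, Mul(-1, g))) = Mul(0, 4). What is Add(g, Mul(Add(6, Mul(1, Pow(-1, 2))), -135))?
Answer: -943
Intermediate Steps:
g = 2 (g = Add(2, Mul(Rational(-1, 2), Mul(0, 4))) = Add(2, Mul(Rational(-1, 2), 0)) = Add(2, 0) = 2)
Add(g, Mul(Add(6, Mul(1, Pow(-1, 2))), -135)) = Add(2, Mul(Add(6, Mul(1, Pow(-1, 2))), -135)) = Add(2, Mul(Add(6, Mul(1, 1)), -135)) = Add(2, Mul(Add(6, 1), -135)) = Add(2, Mul(7, -135)) = Add(2, -945) = -943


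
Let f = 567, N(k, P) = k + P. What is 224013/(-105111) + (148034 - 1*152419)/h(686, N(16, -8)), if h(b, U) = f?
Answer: -21775078/2207331 ≈ -9.8649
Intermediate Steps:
N(k, P) = P + k
h(b, U) = 567
224013/(-105111) + (148034 - 1*152419)/h(686, N(16, -8)) = 224013/(-105111) + (148034 - 1*152419)/567 = 224013*(-1/105111) + (148034 - 152419)*(1/567) = -74671/35037 - 4385*1/567 = -74671/35037 - 4385/567 = -21775078/2207331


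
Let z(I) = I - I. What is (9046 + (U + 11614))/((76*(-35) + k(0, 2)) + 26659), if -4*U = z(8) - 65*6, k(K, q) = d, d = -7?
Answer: 41515/47984 ≈ 0.86518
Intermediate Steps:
z(I) = 0
k(K, q) = -7
U = 195/2 (U = -(0 - 65*6)/4 = -(0 - 390)/4 = -¼*(-390) = 195/2 ≈ 97.500)
(9046 + (U + 11614))/((76*(-35) + k(0, 2)) + 26659) = (9046 + (195/2 + 11614))/((76*(-35) - 7) + 26659) = (9046 + 23423/2)/((-2660 - 7) + 26659) = 41515/(2*(-2667 + 26659)) = (41515/2)/23992 = (41515/2)*(1/23992) = 41515/47984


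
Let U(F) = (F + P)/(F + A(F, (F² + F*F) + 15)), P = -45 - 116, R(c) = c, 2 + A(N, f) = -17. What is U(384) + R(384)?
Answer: 140383/365 ≈ 384.61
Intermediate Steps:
A(N, f) = -19 (A(N, f) = -2 - 17 = -19)
P = -161
U(F) = (-161 + F)/(-19 + F) (U(F) = (F - 161)/(F - 19) = (-161 + F)/(-19 + F))
U(384) + R(384) = (-161 + 384)/(-19 + 384) + 384 = 223/365 + 384 = 140383/365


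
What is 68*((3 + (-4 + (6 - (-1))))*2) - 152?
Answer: 664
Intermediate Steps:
68*((3 + (-4 + (6 - (-1))))*2) - 152 = 68*((3 + (-4 + (6 - 1*(-1))))*2) - 152 = 68*((3 + (-4 + (6 + 1)))*2) - 152 = 68*((3 + (-4 + 7))*2) - 152 = 68*((3 + 3)*2) - 152 = 68*(6*2) - 152 = 68*12 - 152 = 816 - 152 = 664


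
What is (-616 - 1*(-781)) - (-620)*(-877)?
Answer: -543575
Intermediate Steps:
(-616 - 1*(-781)) - (-620)*(-877) = (-616 + 781) - 620*877 = 165 - 543740 = -543575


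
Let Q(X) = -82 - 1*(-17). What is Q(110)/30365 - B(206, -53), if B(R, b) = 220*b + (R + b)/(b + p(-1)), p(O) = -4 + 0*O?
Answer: 1345721896/115387 ≈ 11663.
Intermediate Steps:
p(O) = -4 (p(O) = -4 + 0 = -4)
Q(X) = -65 (Q(X) = -82 + 17 = -65)
B(R, b) = 220*b + (R + b)/(-4 + b) (B(R, b) = 220*b + (R + b)/(b - 4) = 220*b + (R + b)/(-4 + b))
Q(110)/30365 - B(206, -53) = -65/30365 - (206 - 879*(-53) + 220*(-53)²)/(-4 - 53) = -65*1/30365 - (206 + 46587 + 220*2809)/(-57) = -13/6073 - (-1)*(206 + 46587 + 617980)/57 = -13/6073 - (-1)*664773/57 = -13/6073 - 1*(-221591/19) = -13/6073 + 221591/19 = 1345721896/115387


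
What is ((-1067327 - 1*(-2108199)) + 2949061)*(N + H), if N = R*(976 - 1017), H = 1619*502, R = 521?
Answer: 3157541207741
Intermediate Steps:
H = 812738
N = -21361 (N = 521*(976 - 1017) = 521*(-41) = -21361)
((-1067327 - 1*(-2108199)) + 2949061)*(N + H) = ((-1067327 - 1*(-2108199)) + 2949061)*(-21361 + 812738) = ((-1067327 + 2108199) + 2949061)*791377 = (1040872 + 2949061)*791377 = 3989933*791377 = 3157541207741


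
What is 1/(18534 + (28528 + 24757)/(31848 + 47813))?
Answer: 79661/1476490259 ≈ 5.3953e-5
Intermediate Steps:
1/(18534 + (28528 + 24757)/(31848 + 47813)) = 1/(18534 + 53285/79661) = 1/(1476490259/79661) = 79661/1476490259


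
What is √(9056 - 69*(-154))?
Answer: √19682 ≈ 140.29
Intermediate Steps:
√(9056 - 69*(-154)) = √(9056 + 10626) = √19682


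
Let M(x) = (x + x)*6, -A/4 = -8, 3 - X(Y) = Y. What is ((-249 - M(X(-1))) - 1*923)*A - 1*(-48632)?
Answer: 9592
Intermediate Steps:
X(Y) = 3 - Y
A = 32 (A = -4*(-8) = 32)
M(x) = 12*x (M(x) = (2*x)*6 = 12*x)
((-249 - M(X(-1))) - 1*923)*A - 1*(-48632) = ((-249 - 12*(3 - 1*(-1))) - 1*923)*32 - 1*(-48632) = ((-249 - 12*(3 + 1)) - 923)*32 + 48632 = ((-249 - 12*4) - 923)*32 + 48632 = ((-249 - 1*48) - 923)*32 + 48632 = ((-249 - 48) - 923)*32 + 48632 = (-297 - 923)*32 + 48632 = -1220*32 + 48632 = -39040 + 48632 = 9592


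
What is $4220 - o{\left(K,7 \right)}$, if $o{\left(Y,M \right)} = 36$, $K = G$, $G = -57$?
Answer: $4184$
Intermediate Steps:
$K = -57$
$4220 - o{\left(K,7 \right)} = 4220 - 36 = 4184$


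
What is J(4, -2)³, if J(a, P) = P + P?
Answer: -64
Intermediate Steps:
J(a, P) = 2*P
J(4, -2)³ = (2*(-2))³ = (-4)³ = -64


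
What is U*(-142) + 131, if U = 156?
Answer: -22021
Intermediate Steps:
U*(-142) + 131 = 156*(-142) + 131 = -22152 + 131 = -22021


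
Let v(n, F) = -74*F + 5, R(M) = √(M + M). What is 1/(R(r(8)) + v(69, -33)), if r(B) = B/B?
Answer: 2447/5987807 - √2/5987807 ≈ 0.00040843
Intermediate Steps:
r(B) = 1
R(M) = √2*√M (R(M) = √(2*M) = √2*√M)
v(n, F) = 5 - 74*F
1/(R(r(8)) + v(69, -33)) = 1/(√2*√1 + (5 - 74*(-33))) = 1/(√2*1 + (5 + 2442)) = 1/(√2 + 2447) = 1/(2447 + √2)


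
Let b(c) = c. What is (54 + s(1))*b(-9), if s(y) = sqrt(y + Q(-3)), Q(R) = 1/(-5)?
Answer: -486 - 18*sqrt(5)/5 ≈ -494.05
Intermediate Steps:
Q(R) = -1/5
s(y) = sqrt(-1/5 + y) (s(y) = sqrt(y - 1/5) = sqrt(-1/5 + y))
(54 + s(1))*b(-9) = (54 + sqrt(-5 + 25*1)/5)*(-9) = (54 + sqrt(-5 + 25)/5)*(-9) = (54 + sqrt(20)/5)*(-9) = (54 + (2*sqrt(5))/5)*(-9) = (54 + 2*sqrt(5)/5)*(-9) = -486 - 18*sqrt(5)/5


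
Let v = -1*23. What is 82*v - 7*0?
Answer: -1886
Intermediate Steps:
v = -23
82*v - 7*0 = 82*(-23) - 7*0 = -1886 + 0 = -1886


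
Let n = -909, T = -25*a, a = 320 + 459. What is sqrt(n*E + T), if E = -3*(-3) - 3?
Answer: I*sqrt(24929) ≈ 157.89*I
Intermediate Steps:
a = 779
T = -19475 (T = -25*779 = -19475)
E = 6 (E = 9 - 3 = 6)
sqrt(n*E + T) = sqrt(-909*6 - 19475) = sqrt(-5454 - 19475) = sqrt(-24929) = I*sqrt(24929)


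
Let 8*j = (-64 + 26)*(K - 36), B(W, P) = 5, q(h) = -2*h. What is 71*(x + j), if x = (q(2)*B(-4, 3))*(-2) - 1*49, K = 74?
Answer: -26909/2 ≈ -13455.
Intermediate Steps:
j = -361/2 (j = ((-64 + 26)*(74 - 36))/8 = (-38*38)/8 = (1/8)*(-1444) = -361/2 ≈ -180.50)
x = -9 (x = (-2*2*5)*(-2) - 1*49 = -4*5*(-2) - 49 = -20*(-2) - 49 = 40 - 49 = -9)
71*(x + j) = 71*(-9 - 361/2) = 71*(-379/2) = -26909/2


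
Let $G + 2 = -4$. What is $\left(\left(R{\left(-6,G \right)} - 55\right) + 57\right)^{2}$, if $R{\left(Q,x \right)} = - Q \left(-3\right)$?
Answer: $256$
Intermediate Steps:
$G = -6$ ($G = -2 - 4 = -6$)
$R{\left(Q,x \right)} = 3 Q$
$\left(\left(R{\left(-6,G \right)} - 55\right) + 57\right)^{2} = \left(\left(3 \left(-6\right) - 55\right) + 57\right)^{2} = \left(\left(-18 - 55\right) + 57\right)^{2} = \left(-73 + 57\right)^{2} = \left(-16\right)^{2} = 256$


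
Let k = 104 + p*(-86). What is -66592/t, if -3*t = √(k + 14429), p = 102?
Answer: 199776*√5761/5761 ≈ 2632.1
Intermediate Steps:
k = -8668 (k = 104 + 102*(-86) = 104 - 8772 = -8668)
t = -√5761/3 (t = -√(-8668 + 14429)/3 = -√5761/3 ≈ -25.300)
-66592/t = -66592*(-3*√5761/5761) = -(-199776)*√5761/5761 = 199776*√5761/5761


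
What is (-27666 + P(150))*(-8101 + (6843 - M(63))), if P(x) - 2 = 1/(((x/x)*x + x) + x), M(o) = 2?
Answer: 174283186/5 ≈ 3.4857e+7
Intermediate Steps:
P(x) = 2 + 1/(3*x) (P(x) = 2 + 1/(((x/x)*x + x) + x) = 2 + 1/((1*x + x) + x) = 2 + 1/((x + x) + x) = 2 + 1/(2*x + x) = 2 + 1/(3*x))
(-27666 + P(150))*(-8101 + (6843 - M(63))) = (-27666 + (2 + (⅓)/150))*(-8101 + (6843 - 1*2)) = (-27666 + (2 + (⅓)*(1/150)))*(-8101 + (6843 - 2)) = (-27666 + (2 + 1/450))*(-8101 + 6841) = (-27666 + 901/450)*(-1260) = -12448799/450*(-1260) = 174283186/5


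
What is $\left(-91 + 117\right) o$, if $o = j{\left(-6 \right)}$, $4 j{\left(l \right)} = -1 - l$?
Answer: $\frac{65}{2} \approx 32.5$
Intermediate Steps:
$j{\left(l \right)} = - \frac{1}{4} - \frac{l}{4}$ ($j{\left(l \right)} = \frac{-1 - l}{4} = - \frac{1}{4} - \frac{l}{4}$)
$o = \frac{5}{4}$ ($o = - \frac{1}{4} - - \frac{3}{2} = - \frac{1}{4} + \frac{3}{2} = \frac{5}{4} \approx 1.25$)
$\left(-91 + 117\right) o = \left(-91 + 117\right) \frac{5}{4} = 26 \cdot \frac{5}{4} = \frac{65}{2}$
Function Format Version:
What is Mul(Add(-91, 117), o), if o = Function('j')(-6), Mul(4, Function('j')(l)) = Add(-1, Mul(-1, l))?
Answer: Rational(65, 2) ≈ 32.500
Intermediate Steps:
Function('j')(l) = Add(Rational(-1, 4), Mul(Rational(-1, 4), l)) (Function('j')(l) = Mul(Rational(1, 4), Add(-1, Mul(-1, l))) = Add(Rational(-1, 4), Mul(Rational(-1, 4), l)))
o = Rational(5, 4) (o = Add(Rational(-1, 4), Mul(Rational(-1, 4), -6)) = Add(Rational(-1, 4), Rational(3, 2)) = Rational(5, 4) ≈ 1.2500)
Mul(Add(-91, 117), o) = Mul(Add(-91, 117), Rational(5, 4)) = Mul(26, Rational(5, 4)) = Rational(65, 2)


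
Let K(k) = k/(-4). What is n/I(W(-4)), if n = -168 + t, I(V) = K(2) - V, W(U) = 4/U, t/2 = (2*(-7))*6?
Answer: -672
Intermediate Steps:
t = -168 (t = 2*((2*(-7))*6) = 2*(-14*6) = 2*(-84) = -168)
K(k) = -k/4 (K(k) = k*(-1/4) = -k/4)
I(V) = -1/2 - V (I(V) = -1/4*2 - V = -1/2 - V)
n = -336 (n = -168 - 168 = -336)
n/I(W(-4)) = -336/(-1/2 - 4/(-4)) = -336/(-1/2 - 4*(-1)/4) = -336/(-1/2 - 1*(-1)) = -336/(-1/2 + 1) = -336/1/2 = -336*2 = -672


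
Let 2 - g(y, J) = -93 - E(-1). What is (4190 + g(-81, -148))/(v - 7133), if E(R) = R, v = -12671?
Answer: -1071/4951 ≈ -0.21632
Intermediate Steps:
g(y, J) = 94 (g(y, J) = 2 - (-93 - 1*(-1)) = 2 - (-93 + 1) = 2 - 1*(-92) = 2 + 92 = 94)
(4190 + g(-81, -148))/(v - 7133) = (4190 + 94)/(-12671 - 7133) = 4284/(-19804) = 4284*(-1/19804) = -1071/4951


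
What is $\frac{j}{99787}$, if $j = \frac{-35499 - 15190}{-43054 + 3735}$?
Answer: $\frac{50689}{3923525053} \approx 1.2919 \cdot 10^{-5}$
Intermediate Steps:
$j = \frac{50689}{39319}$ ($j = - \frac{50689}{-39319} = \left(-50689\right) \left(- \frac{1}{39319}\right) = \frac{50689}{39319} \approx 1.2892$)
$\frac{j}{99787} = \frac{50689}{39319 \cdot 99787} = \frac{50689}{39319} \cdot \frac{1}{99787} = \frac{50689}{3923525053}$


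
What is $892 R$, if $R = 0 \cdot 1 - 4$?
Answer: $-3568$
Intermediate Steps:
$R = -4$ ($R = 0 - 4 = -4$)
$892 R = 892 \left(-4\right) = -3568$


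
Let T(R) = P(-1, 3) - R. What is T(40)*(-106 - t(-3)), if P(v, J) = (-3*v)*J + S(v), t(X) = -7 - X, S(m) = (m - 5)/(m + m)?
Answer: 2856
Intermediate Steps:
S(m) = (-5 + m)/(2*m) (S(m) = (-5 + m)/((2*m)) = (-5 + m)*(1/(2*m)) = (-5 + m)/(2*m))
P(v, J) = (-5 + v)/(2*v) - 3*J*v (P(v, J) = (-3*v)*J + (-5 + v)/(2*v) = -3*J*v + (-5 + v)/(2*v) = (-5 + v)/(2*v) - 3*J*v)
T(R) = 12 - R (T(R) = (½)*(-5 - 1 - 6*3*(-1)²)/(-1) - R = (½)*(-1)*(-5 - 1 - 6*3*1) - R = (½)*(-1)*(-5 - 1 - 18) - R = (½)*(-1)*(-24) - R = 12 - R)
T(40)*(-106 - t(-3)) = (12 - 1*40)*(-106 - (-7 - 1*(-3))) = (12 - 40)*(-106 - (-7 + 3)) = -28*(-106 - 1*(-4)) = -28*(-106 + 4) = -28*(-102) = 2856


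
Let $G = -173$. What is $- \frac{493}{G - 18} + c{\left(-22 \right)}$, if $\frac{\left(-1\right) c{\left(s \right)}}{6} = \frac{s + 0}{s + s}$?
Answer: $- \frac{80}{191} \approx -0.41885$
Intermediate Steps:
$c{\left(s \right)} = -3$ ($c{\left(s \right)} = - 6 \frac{s + 0}{s + s} = - 6 \frac{s}{2 s} = - 6 s \frac{1}{2 s} = \left(-6\right) \frac{1}{2} = -3$)
$- \frac{493}{G - 18} + c{\left(-22 \right)} = - \frac{493}{-173 - 18} - 3 = - \frac{493}{-191} - 3 = \left(-493\right) \left(- \frac{1}{191}\right) - 3 = \frac{493}{191} - 3 = - \frac{80}{191}$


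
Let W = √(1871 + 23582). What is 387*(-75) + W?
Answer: -29025 + √25453 ≈ -28865.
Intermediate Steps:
W = √25453 ≈ 159.54
387*(-75) + W = 387*(-75) + √25453 = -29025 + √25453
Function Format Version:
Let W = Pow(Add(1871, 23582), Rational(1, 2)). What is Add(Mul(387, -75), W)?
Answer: Add(-29025, Pow(25453, Rational(1, 2))) ≈ -28865.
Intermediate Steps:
W = Pow(25453, Rational(1, 2)) ≈ 159.54
Add(Mul(387, -75), W) = Add(Mul(387, -75), Pow(25453, Rational(1, 2))) = Add(-29025, Pow(25453, Rational(1, 2)))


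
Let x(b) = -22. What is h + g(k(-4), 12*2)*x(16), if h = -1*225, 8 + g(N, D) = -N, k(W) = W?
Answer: -137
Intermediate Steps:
g(N, D) = -8 - N
h = -225
h + g(k(-4), 12*2)*x(16) = -225 + (-8 - 1*(-4))*(-22) = -225 + (-8 + 4)*(-22) = -225 - 4*(-22) = -225 + 88 = -137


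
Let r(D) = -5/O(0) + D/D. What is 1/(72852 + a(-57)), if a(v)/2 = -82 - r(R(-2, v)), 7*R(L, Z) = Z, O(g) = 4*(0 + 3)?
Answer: 6/436121 ≈ 1.3758e-5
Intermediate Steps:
O(g) = 12 (O(g) = 4*3 = 12)
R(L, Z) = Z/7
r(D) = 7/12 (r(D) = -5/12 + D/D = -5*1/12 + 1 = -5/12 + 1 = 7/12)
a(v) = -991/6 (a(v) = 2*(-82 - 1*7/12) = 2*(-82 - 7/12) = 2*(-991/12) = -991/6)
1/(72852 + a(-57)) = 1/(72852 - 991/6) = 1/(436121/6) = 6/436121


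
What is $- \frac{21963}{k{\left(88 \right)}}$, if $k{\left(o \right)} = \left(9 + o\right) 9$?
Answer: $- \frac{7321}{291} \approx -25.158$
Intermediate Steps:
$k{\left(o \right)} = 81 + 9 o$
$- \frac{21963}{k{\left(88 \right)}} = - \frac{21963}{81 + 9 \cdot 88} = - \frac{21963}{81 + 792} = - \frac{21963}{873} = \left(-21963\right) \frac{1}{873} = - \frac{7321}{291}$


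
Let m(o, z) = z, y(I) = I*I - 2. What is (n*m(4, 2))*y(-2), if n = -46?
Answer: -184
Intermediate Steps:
y(I) = -2 + I² (y(I) = I² - 2 = -2 + I²)
(n*m(4, 2))*y(-2) = (-46*2)*(-2 + (-2)²) = -92*(-2 + 4) = -92*2 = -184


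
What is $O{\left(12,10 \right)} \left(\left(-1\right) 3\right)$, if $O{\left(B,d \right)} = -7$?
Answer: $21$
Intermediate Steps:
$O{\left(12,10 \right)} \left(\left(-1\right) 3\right) = - 7 \left(\left(-1\right) 3\right) = \left(-7\right) \left(-3\right) = 21$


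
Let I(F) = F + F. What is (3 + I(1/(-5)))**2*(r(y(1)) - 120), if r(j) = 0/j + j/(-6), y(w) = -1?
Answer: -121511/150 ≈ -810.07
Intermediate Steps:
r(j) = -j/6 (r(j) = 0 + j*(-1/6) = 0 - j/6 = -j/6)
I(F) = 2*F
(3 + I(1/(-5)))**2*(r(y(1)) - 120) = (3 + 2/(-5))**2*(-1/6*(-1) - 120) = (3 + 2*(-1/5))**2*(1/6 - 120) = (3 - 2/5)**2*(-719/6) = (13/5)**2*(-719/6) = (169/25)*(-719/6) = -121511/150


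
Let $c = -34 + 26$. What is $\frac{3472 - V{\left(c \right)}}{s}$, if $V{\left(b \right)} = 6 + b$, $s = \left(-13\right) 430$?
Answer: $- \frac{1737}{2795} \approx -0.62147$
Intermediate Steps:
$c = -8$
$s = -5590$
$\frac{3472 - V{\left(c \right)}}{s} = \frac{3472 - \left(6 - 8\right)}{-5590} = \left(3472 - -2\right) \left(- \frac{1}{5590}\right) = \left(3472 + 2\right) \left(- \frac{1}{5590}\right) = 3474 \left(- \frac{1}{5590}\right) = - \frac{1737}{2795}$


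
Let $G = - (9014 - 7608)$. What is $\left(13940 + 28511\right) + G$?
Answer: $41045$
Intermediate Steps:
$G = -1406$ ($G = - (9014 - 7608) = \left(-1\right) 1406 = -1406$)
$\left(13940 + 28511\right) + G = \left(13940 + 28511\right) - 1406 = 42451 - 1406 = 41045$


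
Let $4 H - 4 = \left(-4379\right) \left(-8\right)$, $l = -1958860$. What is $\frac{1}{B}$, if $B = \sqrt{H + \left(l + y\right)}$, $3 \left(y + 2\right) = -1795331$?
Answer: $- \frac{i \sqrt{5734230}}{3822820} \approx - 0.0006264 i$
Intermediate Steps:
$y = - \frac{1795337}{3}$ ($y = -2 + \frac{1}{3} \left(-1795331\right) = -2 - \frac{1795331}{3} = - \frac{1795337}{3} \approx -5.9845 \cdot 10^{5}$)
$H = 8759$ ($H = 1 + \frac{\left(-4379\right) \left(-8\right)}{4} = 1 + \frac{1}{4} \cdot 35032 = 1 + 8758 = 8759$)
$B = \frac{2 i \sqrt{5734230}}{3}$ ($B = \sqrt{8759 - \frac{7671917}{3}} = \sqrt{- \frac{7645640}{3}} = \frac{2 i \sqrt{5734230}}{3} \approx 1596.4 i$)
$\frac{1}{B} = \frac{1}{\frac{2}{3} i \sqrt{5734230}} = - \frac{i \sqrt{5734230}}{3822820}$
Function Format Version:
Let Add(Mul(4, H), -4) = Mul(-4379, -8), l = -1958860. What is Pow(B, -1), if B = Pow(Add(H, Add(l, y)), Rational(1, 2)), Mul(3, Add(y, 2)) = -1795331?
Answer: Mul(Rational(-1, 3822820), I, Pow(5734230, Rational(1, 2))) ≈ Mul(-0.00062640, I)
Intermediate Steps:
y = Rational(-1795337, 3) (y = Add(-2, Mul(Rational(1, 3), -1795331)) = Add(-2, Rational(-1795331, 3)) = Rational(-1795337, 3) ≈ -5.9845e+5)
H = 8759 (H = Add(1, Mul(Rational(1, 4), Mul(-4379, -8))) = Add(1, Mul(Rational(1, 4), 35032)) = Add(1, 8758) = 8759)
B = Mul(Rational(2, 3), I, Pow(5734230, Rational(1, 2))) (B = Pow(Add(8759, Add(-1958860, Rational(-1795337, 3))), Rational(1, 2)) = Pow(Add(8759, Rational(-7671917, 3)), Rational(1, 2)) = Pow(Rational(-7645640, 3), Rational(1, 2)) = Mul(Rational(2, 3), I, Pow(5734230, Rational(1, 2))) ≈ Mul(1596.4, I))
Pow(B, -1) = Pow(Mul(Rational(2, 3), I, Pow(5734230, Rational(1, 2))), -1) = Mul(Rational(-1, 3822820), I, Pow(5734230, Rational(1, 2)))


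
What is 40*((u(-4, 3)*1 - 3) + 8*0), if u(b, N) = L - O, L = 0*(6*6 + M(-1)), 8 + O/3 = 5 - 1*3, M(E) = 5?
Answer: 600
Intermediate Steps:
O = -18 (O = -24 + 3*(5 - 1*3) = -24 + 3*(5 - 3) = -24 + 3*2 = -24 + 6 = -18)
L = 0 (L = 0*(6*6 + 5) = 0*(36 + 5) = 0*41 = 0)
u(b, N) = 18 (u(b, N) = 0 - 1*(-18) = 0 + 18 = 18)
40*((u(-4, 3)*1 - 3) + 8*0) = 40*((18*1 - 3) + 8*0) = 40*((18 - 3) + 0) = 40*(15 + 0) = 40*15 = 600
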